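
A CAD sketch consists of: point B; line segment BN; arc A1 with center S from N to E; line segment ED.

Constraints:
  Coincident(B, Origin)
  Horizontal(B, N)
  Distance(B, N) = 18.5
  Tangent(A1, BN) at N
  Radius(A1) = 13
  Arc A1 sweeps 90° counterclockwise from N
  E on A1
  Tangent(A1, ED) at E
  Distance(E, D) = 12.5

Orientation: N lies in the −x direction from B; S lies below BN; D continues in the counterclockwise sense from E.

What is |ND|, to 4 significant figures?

28.62

B is at the origin; B and N share the same y with |BN| = 18.5 and N on the −x side, so N = (-18.50, 0.000). A1 meets BN tangentially, so SN is at right angles to BN, so S = N + (0, -13) = (-18.50, -13.00). On A1, N sits at bearing 90° from S; a 90° counterclockwise sweep puts E at bearing 180°, so E = S + 13.0·(cos 180°, sin 180°) = (-31.50, -13.00). Tangency of A1 to ED means the radius SE is perpendicular to ED, so ED runs along (−sin 180°, cos 180°); with |ED| = 12.5, D = (-31.50, -25.50). Then |ND| = |D − N| = 28.62.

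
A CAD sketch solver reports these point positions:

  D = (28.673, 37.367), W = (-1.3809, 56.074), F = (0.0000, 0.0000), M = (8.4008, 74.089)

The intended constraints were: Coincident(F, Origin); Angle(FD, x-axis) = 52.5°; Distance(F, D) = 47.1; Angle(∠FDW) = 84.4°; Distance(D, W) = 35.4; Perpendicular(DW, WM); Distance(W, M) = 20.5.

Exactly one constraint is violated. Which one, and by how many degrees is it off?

Perpendicular(DW, WM) — off by 3.40°.

F = (0.00, 0.00) ✓; FD at 52.50° ✓; |FD| = 47.10 ✓; ∠FDW = 84.40° ✓; |DW| = 35.40 ✓; ∠(DW, WM) = 86.60° ✗; |WM| = 20.50 ✓.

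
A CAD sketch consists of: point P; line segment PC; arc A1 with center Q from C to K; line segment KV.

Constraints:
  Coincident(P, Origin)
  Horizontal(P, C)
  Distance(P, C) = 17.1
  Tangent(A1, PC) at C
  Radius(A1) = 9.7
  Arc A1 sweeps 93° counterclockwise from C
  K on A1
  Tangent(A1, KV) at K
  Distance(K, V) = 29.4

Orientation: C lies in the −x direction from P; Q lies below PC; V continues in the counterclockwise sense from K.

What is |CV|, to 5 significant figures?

40.398

P is at the origin; P and C share the same y with |PC| = 17.1 and C on the −x side, so C = (-17.100, 0.0000). Tangency of A1 to PC means the radius QC is perpendicular to PC, so Q = C + (0, -9.7) = (-17.100, -9.7000). On A1, C sits at bearing 90° from Q; a 93° counterclockwise sweep puts K at bearing 183°, so K = Q + 9.7·(cos 183°, sin 183°) = (-26.787, -10.208). A1 meets KV tangentially, so QK is at right angles to KV, so KV runs along (−sin 183°, cos 183°); with |KV| = 29.4, V = (-25.248, -39.567). Then |CV| = |V − C| = 40.398.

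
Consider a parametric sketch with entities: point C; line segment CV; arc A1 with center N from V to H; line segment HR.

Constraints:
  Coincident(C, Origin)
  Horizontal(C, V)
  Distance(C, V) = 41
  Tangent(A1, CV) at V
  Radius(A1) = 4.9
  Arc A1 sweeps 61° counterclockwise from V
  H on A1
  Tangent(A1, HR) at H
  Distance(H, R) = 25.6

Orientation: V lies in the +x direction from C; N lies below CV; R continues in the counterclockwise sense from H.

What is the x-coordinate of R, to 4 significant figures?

24.30

C is at the origin; C and V share the same y with |CV| = 41.0 and V on the +x side, so V = (41.00, 0.000). The tangent condition forces NV to be normal to CV, so N = V + (0, -4.9) = (41.00, -4.900). On A1, V sits at bearing 90° from N; a 61° counterclockwise sweep puts H at bearing 151°, so H = N + 4.9·(cos 151°, sin 151°) = (36.71, -2.524). Since A1 is tangent to HR there, NH ⟂ HR, so HR runs along (−sin 151°, cos 151°); with |HR| = 25.6, R = (24.30, -24.91). So R.x = 24.30.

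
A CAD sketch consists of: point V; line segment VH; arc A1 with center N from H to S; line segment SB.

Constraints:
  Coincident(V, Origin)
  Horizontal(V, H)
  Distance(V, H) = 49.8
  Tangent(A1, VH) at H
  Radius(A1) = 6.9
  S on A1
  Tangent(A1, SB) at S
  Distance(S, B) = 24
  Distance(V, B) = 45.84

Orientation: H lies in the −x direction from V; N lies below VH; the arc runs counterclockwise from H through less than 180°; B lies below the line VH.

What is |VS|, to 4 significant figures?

55.68

Checks: |NS| = 6.900 ✓; ∠(NS, SB) = 90.00° ✓; |SB| = 24.00 ✓; |VB| = 45.84 ✓.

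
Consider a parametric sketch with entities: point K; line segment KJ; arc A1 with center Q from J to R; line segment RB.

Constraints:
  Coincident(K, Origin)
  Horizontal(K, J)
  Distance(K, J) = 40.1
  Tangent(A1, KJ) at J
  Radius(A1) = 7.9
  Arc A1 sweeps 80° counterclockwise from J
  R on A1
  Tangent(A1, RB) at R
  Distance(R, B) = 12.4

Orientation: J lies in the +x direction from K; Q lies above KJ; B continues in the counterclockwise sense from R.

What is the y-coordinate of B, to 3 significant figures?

18.7

On A1, J sits at bearing -90° from Q; an 80° counterclockwise sweep puts R at bearing -10°, so R = Q + 7.9·(cos -10°, sin -10°) = (47.9, 6.53). Tangency of A1 to RB means the radius QR is perpendicular to RB, so RB runs along (−sin -10°, cos -10°); with |RB| = 12.4, B = (50.0, 18.7). So B.y = 18.7.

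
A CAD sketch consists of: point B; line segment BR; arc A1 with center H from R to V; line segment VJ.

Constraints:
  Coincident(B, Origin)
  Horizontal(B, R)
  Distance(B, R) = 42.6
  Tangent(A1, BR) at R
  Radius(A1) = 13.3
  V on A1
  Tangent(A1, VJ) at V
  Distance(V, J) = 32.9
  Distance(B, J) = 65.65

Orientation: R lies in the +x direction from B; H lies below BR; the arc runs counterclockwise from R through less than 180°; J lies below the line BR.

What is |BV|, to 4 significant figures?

35.78

Checks: |HV| = 13.30 ✓; ∠(HV, VJ) = 90.00° ✓; |VJ| = 32.90 ✓; |BJ| = 65.65 ✓.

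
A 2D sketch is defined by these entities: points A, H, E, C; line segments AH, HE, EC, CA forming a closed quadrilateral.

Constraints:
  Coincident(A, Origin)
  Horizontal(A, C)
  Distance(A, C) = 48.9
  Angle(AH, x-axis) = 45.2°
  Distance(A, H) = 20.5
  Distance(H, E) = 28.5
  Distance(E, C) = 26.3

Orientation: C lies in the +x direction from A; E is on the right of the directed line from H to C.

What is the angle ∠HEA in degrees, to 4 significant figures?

42.55°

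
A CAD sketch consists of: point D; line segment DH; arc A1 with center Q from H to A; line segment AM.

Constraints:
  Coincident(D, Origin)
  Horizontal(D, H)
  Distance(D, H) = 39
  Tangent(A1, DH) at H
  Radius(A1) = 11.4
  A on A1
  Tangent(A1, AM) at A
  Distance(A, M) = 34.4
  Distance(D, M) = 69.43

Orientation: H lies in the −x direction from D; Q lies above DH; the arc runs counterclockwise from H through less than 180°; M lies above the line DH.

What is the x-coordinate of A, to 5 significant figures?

-30.411

D is at the origin; D and H share the same y with |DH| = 39.0 and H on the −x side, so H = (-39.000, 0.0000). Tangency of A1 to DH means the radius QH is perpendicular to DH, so Q = H + (0, 11.4) = (-39.000, 11.400). Since QA ⟂ AM (tangency), |QM| = √(11.4² + 34.4²) = 36.240 regardless of where A sits on A1. So M lies on both circle(D, 69.43) and circle(Q, 36.240); the above-DH intersection is M = (-53.031, 44.813). A is the foot of the tangent from M: A = (-30.411, 18.896).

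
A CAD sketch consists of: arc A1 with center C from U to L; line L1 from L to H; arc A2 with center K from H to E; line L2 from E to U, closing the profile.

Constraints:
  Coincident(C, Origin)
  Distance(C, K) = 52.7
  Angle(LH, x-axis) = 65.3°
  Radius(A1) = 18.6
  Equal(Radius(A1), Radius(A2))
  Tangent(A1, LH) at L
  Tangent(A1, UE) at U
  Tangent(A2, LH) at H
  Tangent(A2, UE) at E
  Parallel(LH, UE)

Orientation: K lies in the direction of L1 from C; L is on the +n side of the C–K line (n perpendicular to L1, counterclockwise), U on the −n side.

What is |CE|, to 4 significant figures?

55.89

The slot axis is L1's direction at 65.3°, so u = (cos 65.3°, sin 65.3°) = (0.4179, 0.9085) and n = (−sin 65.3°, cos 65.3°) = (-0.9085, 0.4179). C is at the origin and K lies 52.7 along u from C, so K = 52.7·u = (22.02, 47.88). Tangency of A1 to both parallel lines with radius 18.6 puts L and U at C ± 18.6·n: L = (-16.90, 7.772), U = (16.90, -7.772). Equal radii place H and E the same way about K: H = K + 18.6·n = (5.123, 55.65), E = K − 18.6·n = (38.92, 40.11). Then |CE| = |E − C| = 55.89.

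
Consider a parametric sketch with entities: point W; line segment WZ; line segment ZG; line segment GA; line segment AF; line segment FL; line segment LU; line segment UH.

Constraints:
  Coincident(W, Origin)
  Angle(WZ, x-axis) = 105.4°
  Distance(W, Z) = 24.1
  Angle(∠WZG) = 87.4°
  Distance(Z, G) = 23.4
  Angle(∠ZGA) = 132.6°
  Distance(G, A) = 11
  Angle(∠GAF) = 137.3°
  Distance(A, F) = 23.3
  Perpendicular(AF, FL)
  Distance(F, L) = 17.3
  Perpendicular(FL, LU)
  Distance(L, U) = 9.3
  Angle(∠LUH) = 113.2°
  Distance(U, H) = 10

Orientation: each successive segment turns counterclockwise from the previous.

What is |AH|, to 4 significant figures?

12.92

W is at the origin; WZ runs at 105.4° with length 24.1, so Z = (-6.400, 23.23). ∠WZG = 87.4° gives ZG at -162.0° from the x-axis; with |ZG| = 23.4, G = (-28.65, 16.00). ∠ZGA = 132.6° gives GA at -114.6° from the x-axis; with |GA| = 11.0, A = (-33.23, 6.002). ∠GAF = 137.3° gives AF at -71.90° from the x-axis; with |AF| = 23.3, F = (-25.99, -16.14). AF is perpendicular to FL, so FL runs at 18.10°; with |FL| = 17.3, L = (-9.551, -10.77). FL ⟂ LU, so LU runs at 108.1°; with |LU| = 9.3, U = (-12.44, -1.930). ∠LUH = 113.2° gives UH at 174.9° from the x-axis; with |UH| = 10.0, H = (-22.40, -1.041). Then |AH| = |H − A| = 12.92.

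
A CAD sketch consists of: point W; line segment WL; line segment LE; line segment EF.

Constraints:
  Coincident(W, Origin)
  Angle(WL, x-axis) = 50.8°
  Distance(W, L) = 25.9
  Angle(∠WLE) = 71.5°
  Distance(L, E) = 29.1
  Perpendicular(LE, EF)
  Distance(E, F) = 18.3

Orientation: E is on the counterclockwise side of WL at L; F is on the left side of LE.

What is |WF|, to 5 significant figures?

21.800

∠WLE = 71.5°, so LE runs at 50.8° + (180° − 71.5°) = 159.30° from the x-axis; with |LE| = 29.1, E = L + 29.1·(cos 159.30°, sin 159.30°) = (-10.852, 30.357). LE ⟂ EF; with |EF| = 18.3 on the left of LE, F = E + 18.3·(-0.35347, -0.93544) = (-17.320, 13.239). Then |WF| = |F − W| = 21.800.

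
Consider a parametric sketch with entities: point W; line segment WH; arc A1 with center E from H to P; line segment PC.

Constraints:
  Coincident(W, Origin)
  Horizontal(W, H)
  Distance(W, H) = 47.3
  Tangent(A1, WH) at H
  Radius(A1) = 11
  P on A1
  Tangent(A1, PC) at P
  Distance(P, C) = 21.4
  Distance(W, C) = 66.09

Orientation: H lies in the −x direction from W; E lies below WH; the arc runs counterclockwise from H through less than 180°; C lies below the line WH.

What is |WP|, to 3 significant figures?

59.4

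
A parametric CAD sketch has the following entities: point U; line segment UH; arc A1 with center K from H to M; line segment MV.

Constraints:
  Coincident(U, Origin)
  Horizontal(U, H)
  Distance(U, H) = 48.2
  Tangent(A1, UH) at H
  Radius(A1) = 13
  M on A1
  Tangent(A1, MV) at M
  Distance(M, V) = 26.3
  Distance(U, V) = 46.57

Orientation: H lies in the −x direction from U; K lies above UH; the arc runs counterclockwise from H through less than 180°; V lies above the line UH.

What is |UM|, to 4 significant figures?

36.94

Checks: |KM| = 13.00 ✓; ∠(KM, MV) = 90.00° ✓; |MV| = 26.30 ✓; |UV| = 46.57 ✓.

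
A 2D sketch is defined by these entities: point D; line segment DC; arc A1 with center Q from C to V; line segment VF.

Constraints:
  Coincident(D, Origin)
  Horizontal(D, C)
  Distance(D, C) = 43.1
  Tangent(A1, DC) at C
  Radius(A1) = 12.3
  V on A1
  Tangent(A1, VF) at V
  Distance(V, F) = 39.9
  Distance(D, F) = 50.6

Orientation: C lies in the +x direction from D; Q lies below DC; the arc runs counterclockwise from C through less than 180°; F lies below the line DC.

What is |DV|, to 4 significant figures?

32.53

Checks: |QV| = 12.30 ✓; ∠(QV, VF) = 90.00° ✓; |VF| = 39.90 ✓; |DF| = 50.60 ✓.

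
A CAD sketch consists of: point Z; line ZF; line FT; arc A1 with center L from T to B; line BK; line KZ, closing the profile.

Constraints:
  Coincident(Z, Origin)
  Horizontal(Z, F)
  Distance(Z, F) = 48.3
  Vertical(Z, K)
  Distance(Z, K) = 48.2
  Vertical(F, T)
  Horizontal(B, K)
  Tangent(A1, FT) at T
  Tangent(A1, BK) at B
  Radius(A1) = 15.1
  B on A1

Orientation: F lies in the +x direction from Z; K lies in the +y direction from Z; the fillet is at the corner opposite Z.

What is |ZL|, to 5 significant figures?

46.881

Z and K share the same x with |ZK| = 48.2 and K on the +y side, so K = (0.0000, 48.200). The virtual corner opposite Z is at (48.300, 48.200). A1 meets FT tangentially, so LT is at right angles to FT and tangency of A1 to BK means the radius LB is perpendicular to BK, with radius 15.1, so the center L sits 15.1 in from both sides at L = (33.200, 33.100). Then |ZL| = |L − Z| = 46.881.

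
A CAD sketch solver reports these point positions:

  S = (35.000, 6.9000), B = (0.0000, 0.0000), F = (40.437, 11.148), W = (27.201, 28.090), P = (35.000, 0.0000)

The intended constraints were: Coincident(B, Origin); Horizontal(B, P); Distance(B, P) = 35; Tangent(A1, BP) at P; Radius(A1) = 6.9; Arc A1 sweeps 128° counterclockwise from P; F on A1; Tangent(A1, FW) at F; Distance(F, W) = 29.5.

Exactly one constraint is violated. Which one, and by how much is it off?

Distance(F, W) = 29.5 — off by 8.00.

B = (0.00, 0.00) ✓; B.y = 0.00, P.y = 0.00 ✓; |BP| = 35.00 ✓; ∠(SP, PB) = 90.00° ✓; |SP| = 6.900 ✓; bearing(S→F) − bearing(S→P) = 128.0° ✓; |SF| = 6.900 ✓; ∠(SF, FW) = 90.00° ✓; |FW| = 21.50 ✗.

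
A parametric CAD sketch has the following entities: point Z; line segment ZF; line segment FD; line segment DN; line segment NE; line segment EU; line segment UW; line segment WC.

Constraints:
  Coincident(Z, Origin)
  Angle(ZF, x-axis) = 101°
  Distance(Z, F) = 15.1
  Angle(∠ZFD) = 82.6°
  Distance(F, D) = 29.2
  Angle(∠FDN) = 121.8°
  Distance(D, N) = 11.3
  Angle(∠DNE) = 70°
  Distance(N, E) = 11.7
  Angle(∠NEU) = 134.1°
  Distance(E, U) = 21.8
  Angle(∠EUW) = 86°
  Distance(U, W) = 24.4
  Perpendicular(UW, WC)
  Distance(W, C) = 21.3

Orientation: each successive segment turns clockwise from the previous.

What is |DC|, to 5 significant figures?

10.385

∠EUW = 86.0° gives UW at 55.500° from the x-axis; with |UW| = 24.4, W = (16.564, 35.511). The perpendicularity gives WC at right angles to UW, so WC runs at -34.500°; with |WC| = 21.3, C = (34.118, 23.447). Then |DC| = |C − D| = 10.385.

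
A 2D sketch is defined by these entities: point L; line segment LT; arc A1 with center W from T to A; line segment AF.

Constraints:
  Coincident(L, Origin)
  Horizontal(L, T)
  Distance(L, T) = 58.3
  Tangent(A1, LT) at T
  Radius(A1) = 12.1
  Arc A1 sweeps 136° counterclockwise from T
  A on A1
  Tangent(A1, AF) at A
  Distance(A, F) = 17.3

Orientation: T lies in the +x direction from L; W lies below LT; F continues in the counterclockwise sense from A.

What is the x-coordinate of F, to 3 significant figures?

62.3

L is at the origin; L and T share the same y with |LT| = 58.3 and T on the +x side, so T = (58.3, 0.00). Since A1 is tangent to LT there, WT ⟂ LT, so W = T + (0, -12.1) = (58.3, -12.1). On A1, T sits at bearing 90° from W; a 136° counterclockwise sweep puts A at bearing 226°, so A = W + 12.1·(cos 226°, sin 226°) = (49.9, -20.8). A1 meets AF tangentially, so WA is at right angles to AF, so AF runs along (−sin 226°, cos 226°); with |AF| = 17.3, F = (62.3, -32.8). So F.x = 62.3.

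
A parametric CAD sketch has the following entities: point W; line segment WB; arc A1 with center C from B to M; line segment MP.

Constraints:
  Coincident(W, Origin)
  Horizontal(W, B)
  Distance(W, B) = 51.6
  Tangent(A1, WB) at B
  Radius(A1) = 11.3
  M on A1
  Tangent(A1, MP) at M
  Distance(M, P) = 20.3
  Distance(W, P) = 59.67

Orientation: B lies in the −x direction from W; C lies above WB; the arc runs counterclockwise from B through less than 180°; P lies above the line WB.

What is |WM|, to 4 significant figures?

43.98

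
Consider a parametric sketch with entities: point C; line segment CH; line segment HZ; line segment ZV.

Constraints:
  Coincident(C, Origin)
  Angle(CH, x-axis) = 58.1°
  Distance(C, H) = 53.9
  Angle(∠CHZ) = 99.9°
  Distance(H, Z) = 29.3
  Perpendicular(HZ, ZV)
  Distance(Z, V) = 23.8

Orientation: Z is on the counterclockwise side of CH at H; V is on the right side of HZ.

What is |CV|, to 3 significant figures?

86.0

C is at the origin; CH runs at 58.1° with length 53.9, so H = 53.9·(cos 58.1°, sin 58.1°) = (28.5, 45.8). ∠CHZ = 99.9°, so HZ runs at 58.1° + (180° − 99.9°) = 138° from the x-axis; with |HZ| = 29.3, Z = H + 29.3·(cos 138°, sin 138°) = (6.64, 65.3). HZ ⟂ ZV; with |ZV| = 23.8 on the right of HZ, V = Z + 23.8·(0.667, 0.745) = (22.5, 83.0). Then |CV| = |V − C| = 86.0.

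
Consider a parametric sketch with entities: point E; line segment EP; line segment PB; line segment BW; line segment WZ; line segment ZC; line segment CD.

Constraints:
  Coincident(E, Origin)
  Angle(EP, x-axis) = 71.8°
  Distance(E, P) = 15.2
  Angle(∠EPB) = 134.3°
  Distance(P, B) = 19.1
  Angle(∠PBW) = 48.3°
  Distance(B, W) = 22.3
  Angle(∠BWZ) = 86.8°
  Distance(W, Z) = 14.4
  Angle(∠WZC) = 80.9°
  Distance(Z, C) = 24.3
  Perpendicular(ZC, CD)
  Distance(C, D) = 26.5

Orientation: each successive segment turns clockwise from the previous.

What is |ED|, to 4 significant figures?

40.01

E is at the origin; EP runs at 71.8° with length 15.2, so P = (4.747, 14.44). ∠EPB = 134.3° gives PB at 26.10° from the x-axis; with |PB| = 19.1, B = (21.90, 22.84). ∠PBW = 48.3° gives BW at -105.6° from the x-axis; with |BW| = 22.3, W = (15.90, 1.364). ∠BWZ = 86.8° gives WZ at 161.2° from the x-axis; with |WZ| = 14.4, Z = (2.271, 6.005). ∠WZC = 80.9° gives ZC at 62.10° from the x-axis; with |ZC| = 24.3, C = (13.64, 27.48). ZC is perpendicular to CD, so CD runs at -27.90°; with |CD| = 26.5, D = (37.06, 15.08). Then |ED| = |D − E| = 40.01.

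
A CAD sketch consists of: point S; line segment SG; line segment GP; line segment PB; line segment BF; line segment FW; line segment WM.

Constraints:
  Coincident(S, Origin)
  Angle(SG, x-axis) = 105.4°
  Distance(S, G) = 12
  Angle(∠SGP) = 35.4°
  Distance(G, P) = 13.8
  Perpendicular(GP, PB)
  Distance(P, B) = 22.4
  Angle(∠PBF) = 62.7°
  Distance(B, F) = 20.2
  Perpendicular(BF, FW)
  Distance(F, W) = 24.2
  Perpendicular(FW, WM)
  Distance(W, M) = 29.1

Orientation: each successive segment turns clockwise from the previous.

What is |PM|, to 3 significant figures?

19.6

The perpendicularity gives FW at right angles to BF, so FW runs at 23.5°; with |FW| = 24.2, W = (7.49, 13.7). FW is perpendicular to WM, so WM runs at -66.5°; with |WM| = 29.1, M = (19.1, -13.0). Then |PM| = |M − P| = 19.6.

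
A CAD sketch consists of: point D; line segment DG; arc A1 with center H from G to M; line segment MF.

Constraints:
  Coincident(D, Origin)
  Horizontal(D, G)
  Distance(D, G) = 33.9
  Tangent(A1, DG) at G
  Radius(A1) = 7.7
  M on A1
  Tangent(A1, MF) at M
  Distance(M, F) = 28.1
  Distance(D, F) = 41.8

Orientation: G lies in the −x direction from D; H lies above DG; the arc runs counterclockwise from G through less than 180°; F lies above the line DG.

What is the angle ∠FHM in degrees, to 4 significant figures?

74.68°

Checks: |HM| = 7.700 ✓; ∠(HM, MF) = 90.00° ✓; |MF| = 28.10 ✓; |DF| = 41.80 ✓.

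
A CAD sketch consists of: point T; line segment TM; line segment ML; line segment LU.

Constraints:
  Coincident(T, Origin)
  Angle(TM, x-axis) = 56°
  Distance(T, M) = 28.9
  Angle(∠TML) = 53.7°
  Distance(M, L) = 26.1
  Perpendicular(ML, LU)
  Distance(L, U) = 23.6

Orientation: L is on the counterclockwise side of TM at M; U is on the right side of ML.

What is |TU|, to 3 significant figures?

47.7

T is at the origin; TM runs at 56.0° with length 28.9, so M = 28.9·(cos 56.0°, sin 56.0°) = (16.2, 24.0). ∠TML = 53.7°, so ML runs at 56.0° + (180° − 53.7°) = 182° from the x-axis; with |ML| = 26.1, L = M + 26.1·(cos 182°, sin 182°) = (-9.92, 22.9). ML is perpendicular to LU; with |LU| = 23.6 on the right of ML, U = L + 23.6·(-0.0401, 0.999) = (-10.9, 46.5). Then |TU| = |U − T| = 47.7.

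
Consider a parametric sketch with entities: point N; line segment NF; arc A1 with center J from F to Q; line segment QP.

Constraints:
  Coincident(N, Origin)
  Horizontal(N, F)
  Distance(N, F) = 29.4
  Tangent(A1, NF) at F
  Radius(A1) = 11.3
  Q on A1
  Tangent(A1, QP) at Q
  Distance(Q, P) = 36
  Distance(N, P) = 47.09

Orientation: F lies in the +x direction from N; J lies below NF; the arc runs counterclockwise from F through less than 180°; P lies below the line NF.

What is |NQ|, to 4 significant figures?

20.62

Checks: |JQ| = 11.30 ✓; ∠(JQ, QP) = 90.00° ✓; |QP| = 36.00 ✓; |NP| = 47.09 ✓.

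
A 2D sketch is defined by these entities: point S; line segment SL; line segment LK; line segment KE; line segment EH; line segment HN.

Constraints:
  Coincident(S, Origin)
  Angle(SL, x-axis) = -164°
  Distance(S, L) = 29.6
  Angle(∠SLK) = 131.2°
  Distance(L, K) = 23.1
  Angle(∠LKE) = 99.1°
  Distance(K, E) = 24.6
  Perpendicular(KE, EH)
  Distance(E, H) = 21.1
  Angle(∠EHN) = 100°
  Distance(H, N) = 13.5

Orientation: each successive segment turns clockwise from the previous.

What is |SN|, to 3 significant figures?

22.5

S is at the origin; SL runs at -164.0° with length 29.6, so L = (-28.5, -8.16). ∠SLK = 131.2° gives LK at 147° from the x-axis; with |LK| = 23.1, K = (-47.9, 4.35). ∠LKE = 99.1° gives KE at 66.3° from the x-axis; with |KE| = 24.6, E = (-38.0, 26.9). KE is perpendicular to EH, so EH runs at -23.7°; with |EH| = 21.1, H = (-18.7, 18.4). ∠EHN = 100.0° gives HN at -104° from the x-axis; with |HN| = 13.5, N = (-21.9, 5.28). Then |SN| = |N − S| = 22.5.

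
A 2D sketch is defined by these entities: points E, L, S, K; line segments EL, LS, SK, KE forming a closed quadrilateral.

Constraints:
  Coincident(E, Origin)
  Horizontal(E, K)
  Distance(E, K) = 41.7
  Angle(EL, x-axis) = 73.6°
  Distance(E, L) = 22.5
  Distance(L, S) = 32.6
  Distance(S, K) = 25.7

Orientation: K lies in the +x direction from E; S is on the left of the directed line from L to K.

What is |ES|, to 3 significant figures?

46.4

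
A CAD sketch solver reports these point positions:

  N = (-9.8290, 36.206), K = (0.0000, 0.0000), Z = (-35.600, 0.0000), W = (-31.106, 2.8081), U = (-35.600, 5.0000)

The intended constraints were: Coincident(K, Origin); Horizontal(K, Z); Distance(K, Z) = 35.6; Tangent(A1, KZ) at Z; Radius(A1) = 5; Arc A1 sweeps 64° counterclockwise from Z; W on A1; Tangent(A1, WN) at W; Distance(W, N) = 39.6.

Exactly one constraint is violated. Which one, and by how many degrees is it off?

Tangent(A1, WN) at W — off by 6.50°.

K = (0.00, 0.00) ✓; K.y = 0.00, Z.y = 0.00 ✓; |KZ| = 35.60 ✓; ∠(UZ, ZK) = 90.00° ✓; |UZ| = 5.000 ✓; bearing(U→W) − bearing(U→Z) = 64.00° ✓; |UW| = 5.000 ✓; ∠(UW, WN) = 96.50° ✗; |WN| = 39.60 ✓.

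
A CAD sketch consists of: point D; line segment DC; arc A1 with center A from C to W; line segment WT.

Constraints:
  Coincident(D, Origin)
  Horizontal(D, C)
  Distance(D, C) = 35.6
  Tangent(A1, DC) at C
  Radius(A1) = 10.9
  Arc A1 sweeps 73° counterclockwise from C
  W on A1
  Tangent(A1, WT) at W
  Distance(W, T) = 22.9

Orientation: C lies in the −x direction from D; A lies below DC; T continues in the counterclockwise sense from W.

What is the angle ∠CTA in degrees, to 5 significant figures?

12.421°

On A1, C sits at bearing 90° from A; a 73° counterclockwise sweep puts W at bearing 163°, so W = A + 10.9·(cos 163°, sin 163°) = (-46.024, -7.7131). The tangent condition forces AW to be normal to WT, so WT runs along (−sin 163°, cos 163°); with |WT| = 22.9, T = (-52.719, -29.613). Then cos ∠CTA = TC·TA / (|TC||TA|), giving 12.421°.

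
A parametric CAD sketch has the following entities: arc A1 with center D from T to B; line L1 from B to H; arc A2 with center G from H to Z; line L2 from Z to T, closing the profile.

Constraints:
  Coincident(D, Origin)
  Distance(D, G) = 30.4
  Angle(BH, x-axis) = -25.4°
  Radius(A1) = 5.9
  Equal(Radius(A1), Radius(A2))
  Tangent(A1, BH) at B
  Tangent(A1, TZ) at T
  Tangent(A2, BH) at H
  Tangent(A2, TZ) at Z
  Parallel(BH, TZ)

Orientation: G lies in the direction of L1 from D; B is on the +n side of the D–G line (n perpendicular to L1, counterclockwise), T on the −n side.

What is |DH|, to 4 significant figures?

30.97

The slot axis is L1's direction at -25.4°, so u = (cos -25.4°, sin -25.4°) = (0.9033, -0.4289) and n = (−sin -25.4°, cos -25.4°) = (0.4289, 0.9033). D is at the origin and G lies 30.4 along u from D, so G = 30.4·u = (27.46, -13.04). Tangency of A1 to both parallel lines with radius 5.9 puts B and T at D ± 5.9·n: B = (2.531, 5.330), T = (-2.531, -5.330). Equal radii place H and Z the same way about G: H = G + 5.9·n = (29.99, -7.710), Z = G − 5.9·n = (24.93, -18.37). Then |DH| = |H − D| = 30.97.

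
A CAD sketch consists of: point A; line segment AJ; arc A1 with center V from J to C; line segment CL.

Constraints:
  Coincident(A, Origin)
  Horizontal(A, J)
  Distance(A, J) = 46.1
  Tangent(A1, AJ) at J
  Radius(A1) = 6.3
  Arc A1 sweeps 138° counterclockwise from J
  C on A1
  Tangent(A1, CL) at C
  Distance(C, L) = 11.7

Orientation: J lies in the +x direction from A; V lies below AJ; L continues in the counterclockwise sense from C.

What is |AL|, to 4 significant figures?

53.96

A is at the origin; AJ is horizontal with |AJ| = 46.1 and J on the +x side, so J = (46.10, 0.000). Tangency of A1 to AJ means the radius VJ is perpendicular to AJ, so V = J + (0, -6.3) = (46.10, -6.300). On A1, J sits at bearing 90° from V; a 138° counterclockwise sweep puts C at bearing 228°, so C = V + 6.3·(cos 228°, sin 228°) = (41.88, -10.98). A1 meets CL tangentially, so VC is at right angles to CL, so CL runs along (−sin 228°, cos 228°); with |CL| = 11.7, L = (50.58, -18.81). Then |AL| = |L − A| = 53.96.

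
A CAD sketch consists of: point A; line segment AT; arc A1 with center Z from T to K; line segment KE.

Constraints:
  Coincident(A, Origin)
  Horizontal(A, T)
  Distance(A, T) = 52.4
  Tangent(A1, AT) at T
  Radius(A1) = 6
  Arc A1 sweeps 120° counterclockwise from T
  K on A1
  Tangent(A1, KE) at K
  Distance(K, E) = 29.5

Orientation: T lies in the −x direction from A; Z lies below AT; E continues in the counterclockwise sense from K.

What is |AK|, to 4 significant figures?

58.30

A is at the origin; A and T share the same y with |AT| = 52.4 and T on the −x side, so T = (-52.40, 0.000). The tangent condition forces ZT to be normal to AT, so Z = T + (0, -6) = (-52.40, -6.000). On A1, T sits at bearing 90° from Z; a 120° counterclockwise sweep puts K at bearing 210°, so K = Z + 6.0·(cos 210°, sin 210°) = (-57.60, -9.000). Then |AK| = |K − A| = 58.30.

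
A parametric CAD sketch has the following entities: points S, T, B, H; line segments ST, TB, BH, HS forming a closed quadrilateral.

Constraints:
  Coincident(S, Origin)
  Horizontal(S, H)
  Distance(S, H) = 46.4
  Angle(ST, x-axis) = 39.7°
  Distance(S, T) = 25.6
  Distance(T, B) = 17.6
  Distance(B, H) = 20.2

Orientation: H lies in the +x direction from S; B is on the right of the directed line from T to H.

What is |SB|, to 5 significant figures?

26.200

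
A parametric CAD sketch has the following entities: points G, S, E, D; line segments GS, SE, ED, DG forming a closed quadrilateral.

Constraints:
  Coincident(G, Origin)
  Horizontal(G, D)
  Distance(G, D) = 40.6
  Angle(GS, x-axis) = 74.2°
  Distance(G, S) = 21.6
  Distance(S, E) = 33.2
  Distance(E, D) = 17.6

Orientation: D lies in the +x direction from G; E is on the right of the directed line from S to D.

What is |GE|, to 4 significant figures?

25.29

G is at the origin; GD is horizontal with |GD| = 40.6 and D in +x, so D = (40.6, 0). GS runs at 74.2° with |GS| = 21.6, so S = (5.881, 20.78). E is determined by |SE| = 33.2 and |ED| = 17.6 together: it lies at the intersection of circle(S, 33.2) and circle(D, 17.6). With |SD| = 40.46, the foot of the radical line on SD is 30.02 from S and the perpendicular offset is √(33.2² − 30.02²) = 14.17. Taking the right-of-SD solution: E = (24.36, -6.795).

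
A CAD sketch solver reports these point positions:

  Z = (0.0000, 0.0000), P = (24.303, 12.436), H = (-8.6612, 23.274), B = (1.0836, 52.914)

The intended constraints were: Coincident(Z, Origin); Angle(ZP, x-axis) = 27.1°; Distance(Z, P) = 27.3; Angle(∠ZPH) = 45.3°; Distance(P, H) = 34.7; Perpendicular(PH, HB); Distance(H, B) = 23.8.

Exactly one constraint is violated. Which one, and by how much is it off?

Distance(H, B) = 23.8 — off by 7.40.

Z = (0.00, 0.00) ✓; ZP at 27.10° ✓; |ZP| = 27.30 ✓; ∠ZPH = 45.30° ✓; |PH| = 34.70 ✓; ∠(PH, HB) = 90.00° ✓; |HB| = 31.20 ✗.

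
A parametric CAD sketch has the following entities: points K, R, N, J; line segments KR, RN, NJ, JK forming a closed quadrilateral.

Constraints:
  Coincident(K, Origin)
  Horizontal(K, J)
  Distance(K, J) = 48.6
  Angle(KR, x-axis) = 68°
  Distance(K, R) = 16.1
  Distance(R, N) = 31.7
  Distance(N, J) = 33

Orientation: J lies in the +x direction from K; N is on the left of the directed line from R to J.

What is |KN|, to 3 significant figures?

45.2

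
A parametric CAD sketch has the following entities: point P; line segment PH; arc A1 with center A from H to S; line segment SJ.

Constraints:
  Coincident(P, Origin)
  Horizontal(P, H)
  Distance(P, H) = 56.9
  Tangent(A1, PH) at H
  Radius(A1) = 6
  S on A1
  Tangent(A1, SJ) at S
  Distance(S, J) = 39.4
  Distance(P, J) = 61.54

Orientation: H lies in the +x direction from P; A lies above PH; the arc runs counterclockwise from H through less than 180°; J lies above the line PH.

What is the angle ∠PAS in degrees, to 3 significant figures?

158°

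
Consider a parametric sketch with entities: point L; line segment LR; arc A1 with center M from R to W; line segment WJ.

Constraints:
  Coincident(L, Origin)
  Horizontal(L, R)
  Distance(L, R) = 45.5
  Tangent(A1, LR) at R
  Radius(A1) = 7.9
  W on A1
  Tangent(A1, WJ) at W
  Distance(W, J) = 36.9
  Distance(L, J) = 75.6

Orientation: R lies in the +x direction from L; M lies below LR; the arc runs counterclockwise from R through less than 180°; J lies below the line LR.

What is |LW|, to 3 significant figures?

41.6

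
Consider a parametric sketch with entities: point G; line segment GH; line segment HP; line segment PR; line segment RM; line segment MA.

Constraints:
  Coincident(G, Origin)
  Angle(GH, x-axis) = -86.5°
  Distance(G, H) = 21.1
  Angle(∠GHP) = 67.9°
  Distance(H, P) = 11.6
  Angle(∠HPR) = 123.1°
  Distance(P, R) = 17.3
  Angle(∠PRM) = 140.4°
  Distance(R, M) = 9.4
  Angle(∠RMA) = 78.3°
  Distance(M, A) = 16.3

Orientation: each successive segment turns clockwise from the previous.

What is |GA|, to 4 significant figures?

3.533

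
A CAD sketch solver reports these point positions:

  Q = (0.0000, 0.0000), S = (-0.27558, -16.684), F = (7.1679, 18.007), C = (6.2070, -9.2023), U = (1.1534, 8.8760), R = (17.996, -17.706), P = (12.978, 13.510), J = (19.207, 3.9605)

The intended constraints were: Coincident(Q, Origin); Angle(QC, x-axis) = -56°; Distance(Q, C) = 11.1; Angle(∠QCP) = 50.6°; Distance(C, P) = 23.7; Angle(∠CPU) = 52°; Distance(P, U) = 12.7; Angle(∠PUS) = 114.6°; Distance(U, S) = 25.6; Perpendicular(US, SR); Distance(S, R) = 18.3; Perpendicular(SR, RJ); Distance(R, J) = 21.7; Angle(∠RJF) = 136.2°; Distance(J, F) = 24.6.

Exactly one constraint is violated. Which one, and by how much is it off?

Distance(J, F) = 24.6 — off by 6.10.

Q = (0.00, 0.00) ✓; QC at -56.00° ✓; |QC| = 11.10 ✓; ∠QCP = 50.60° ✓; |CP| = 23.70 ✓; ∠CPU = 52.00° ✓; |PU| = 12.70 ✓; ∠PUS = 114.6° ✓; |US| = 25.60 ✓; ∠(US, SR) = 90.00° ✓; |SR| = 18.30 ✓; ∠(SR, RJ) = 90.00° ✓; |RJ| = 21.70 ✓; ∠RJF = 136.2° ✓; |JF| = 18.50 ✗.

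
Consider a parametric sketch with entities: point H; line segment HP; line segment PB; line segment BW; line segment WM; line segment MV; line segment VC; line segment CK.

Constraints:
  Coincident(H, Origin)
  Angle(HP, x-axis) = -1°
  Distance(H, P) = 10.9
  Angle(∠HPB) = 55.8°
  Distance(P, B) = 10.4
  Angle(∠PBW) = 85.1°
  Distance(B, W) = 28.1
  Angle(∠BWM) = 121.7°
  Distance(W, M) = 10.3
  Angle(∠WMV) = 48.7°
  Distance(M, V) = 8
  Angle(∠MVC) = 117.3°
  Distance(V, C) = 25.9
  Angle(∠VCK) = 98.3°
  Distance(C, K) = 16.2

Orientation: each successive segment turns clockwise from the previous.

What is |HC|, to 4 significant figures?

22.37

H is at the origin; HP runs at -1.0° with length 10.9, so P = (10.90, -0.1902). ∠HPB = 55.8° gives PB at -125.2° from the x-axis; with |PB| = 10.4, B = (4.903, -8.689). ∠PBW = 85.1° gives BW at 139.9° from the x-axis; with |BW| = 28.1, W = (-16.59, 9.411). ∠BWM = 121.7° gives WM at 81.60° from the x-axis; with |WM| = 10.3, M = (-15.09, 19.60). ∠WMV = 48.7° gives MV at -49.70° from the x-axis; with |MV| = 8.0, V = (-9.912, 13.50). ∠MVC = 117.3° gives VC at -112.4° from the x-axis; with |VC| = 25.9, C = (-19.78, -10.45). Then |HC| = |C − H| = 22.37.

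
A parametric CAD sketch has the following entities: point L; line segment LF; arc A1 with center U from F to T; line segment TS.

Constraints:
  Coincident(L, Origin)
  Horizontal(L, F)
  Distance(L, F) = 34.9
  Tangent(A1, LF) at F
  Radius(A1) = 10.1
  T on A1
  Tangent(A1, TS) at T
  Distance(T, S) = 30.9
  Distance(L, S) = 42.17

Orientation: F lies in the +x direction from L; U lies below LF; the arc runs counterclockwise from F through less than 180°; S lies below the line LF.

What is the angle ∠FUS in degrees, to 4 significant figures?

149.2°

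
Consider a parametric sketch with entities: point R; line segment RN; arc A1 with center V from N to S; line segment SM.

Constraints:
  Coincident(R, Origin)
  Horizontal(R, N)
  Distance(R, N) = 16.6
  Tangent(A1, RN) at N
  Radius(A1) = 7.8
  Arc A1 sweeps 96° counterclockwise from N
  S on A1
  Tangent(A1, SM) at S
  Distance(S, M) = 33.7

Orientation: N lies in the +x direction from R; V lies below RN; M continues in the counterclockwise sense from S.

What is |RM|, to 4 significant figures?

43.91

On A1, N sits at bearing 90° from V; a 96° counterclockwise sweep puts S at bearing 186°, so S = V + 7.8·(cos 186°, sin 186°) = (8.843, -8.615). A1 meets SM tangentially, so VS is at right angles to SM, so SM runs along (−sin 186°, cos 186°); with |SM| = 33.7, M = (12.37, -42.13). Then |RM| = |M − R| = 43.91.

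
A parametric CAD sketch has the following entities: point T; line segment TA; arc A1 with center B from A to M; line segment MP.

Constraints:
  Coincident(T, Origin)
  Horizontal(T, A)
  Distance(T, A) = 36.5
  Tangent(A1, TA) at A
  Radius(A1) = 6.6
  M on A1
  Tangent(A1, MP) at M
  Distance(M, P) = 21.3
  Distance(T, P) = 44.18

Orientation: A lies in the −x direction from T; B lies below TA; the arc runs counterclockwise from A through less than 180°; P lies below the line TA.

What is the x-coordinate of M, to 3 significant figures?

-42.5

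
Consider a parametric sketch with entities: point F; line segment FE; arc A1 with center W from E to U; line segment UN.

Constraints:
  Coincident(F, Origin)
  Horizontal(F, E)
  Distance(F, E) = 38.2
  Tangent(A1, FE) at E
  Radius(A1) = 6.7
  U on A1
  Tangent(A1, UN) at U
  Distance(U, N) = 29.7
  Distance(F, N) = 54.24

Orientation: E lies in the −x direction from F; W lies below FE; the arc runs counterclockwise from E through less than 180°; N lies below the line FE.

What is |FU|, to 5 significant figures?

45.483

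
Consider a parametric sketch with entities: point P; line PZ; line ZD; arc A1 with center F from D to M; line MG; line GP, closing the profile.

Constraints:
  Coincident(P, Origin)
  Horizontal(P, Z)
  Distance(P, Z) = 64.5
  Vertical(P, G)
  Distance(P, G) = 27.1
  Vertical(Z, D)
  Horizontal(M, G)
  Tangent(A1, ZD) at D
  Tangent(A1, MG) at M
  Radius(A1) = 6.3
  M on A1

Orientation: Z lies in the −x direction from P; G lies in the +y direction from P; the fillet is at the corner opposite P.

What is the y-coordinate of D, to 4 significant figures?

20.80

P is at the origin; PZ is horizontal with |PZ| = 64.5 and Z on the −x side, so Z = (-64.50, 0.000). PG is vertical with |PG| = 27.1 and G on the +y side, so G = (0.000, 27.10). The virtual corner opposite P is at (-64.50, 27.10). A1 meets ZD tangentially, so FD is at right angles to ZD and tangency of A1 to MG means the radius FM is perpendicular to MG, with radius 6.3, so the center F sits 6.3 in from both sides at F = (-58.20, 20.80). That places the tangent points at D = (-64.50, 20.80) on ZD and M = (-58.20, 27.10) on MG. So D.y = 20.80.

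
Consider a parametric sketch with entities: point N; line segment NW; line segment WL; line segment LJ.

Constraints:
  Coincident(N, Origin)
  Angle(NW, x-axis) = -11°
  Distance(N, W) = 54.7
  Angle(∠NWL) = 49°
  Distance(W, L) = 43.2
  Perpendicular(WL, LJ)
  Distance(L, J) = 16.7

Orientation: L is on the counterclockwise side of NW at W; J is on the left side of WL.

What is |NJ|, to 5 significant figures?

25.647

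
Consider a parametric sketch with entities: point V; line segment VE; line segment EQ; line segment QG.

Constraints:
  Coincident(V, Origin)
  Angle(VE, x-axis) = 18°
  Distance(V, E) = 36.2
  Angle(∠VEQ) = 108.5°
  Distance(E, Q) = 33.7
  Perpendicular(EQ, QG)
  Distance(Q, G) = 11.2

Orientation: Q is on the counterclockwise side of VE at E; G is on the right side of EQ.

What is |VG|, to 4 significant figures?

64.15

V is at the origin; VE runs at 18.0° with length 36.2, so E = 36.2·(cos 18.0°, sin 18.0°) = (34.43, 11.19). ∠VEQ = 108.5°, so EQ runs at 18.0° + (180° − 108.5°) = 89.50° from the x-axis; with |EQ| = 33.7, Q = E + 33.7·(cos 89.50°, sin 89.50°) = (34.72, 44.89). EQ is perpendicular to QG; with |QG| = 11.2 on the right of EQ, G = Q + 11.2·(1.000, -0.008727) = (45.92, 44.79). Then |VG| = |G − V| = 64.15.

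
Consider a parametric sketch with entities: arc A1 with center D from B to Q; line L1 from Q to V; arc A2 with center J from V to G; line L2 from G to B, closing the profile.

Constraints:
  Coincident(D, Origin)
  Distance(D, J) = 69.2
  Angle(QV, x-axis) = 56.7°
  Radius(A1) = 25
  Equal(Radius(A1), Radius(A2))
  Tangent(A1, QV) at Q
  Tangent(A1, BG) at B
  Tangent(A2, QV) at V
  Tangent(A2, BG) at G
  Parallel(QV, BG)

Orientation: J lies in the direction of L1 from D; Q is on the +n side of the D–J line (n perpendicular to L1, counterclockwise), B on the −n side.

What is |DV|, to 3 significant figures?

73.6

The slot axis is L1's direction at 56.7°, so u = (cos 56.7°, sin 56.7°) = (0.549, 0.836) and n = (−sin 56.7°, cos 56.7°) = (-0.836, 0.549). D is at the origin and J lies 69.2 along u from D, so J = 69.2·u = (38.0, 57.8). Tangency of A1 to both parallel lines with radius 25.0 puts Q and B at D ± 25.0·n: Q = (-20.9, 13.7), B = (20.9, -13.7). Equal radii place V and G the same way about J: V = J + 25.0·n = (17.1, 71.6), G = J − 25.0·n = (58.9, 44.1). Then |DV| = |V − D| = 73.6.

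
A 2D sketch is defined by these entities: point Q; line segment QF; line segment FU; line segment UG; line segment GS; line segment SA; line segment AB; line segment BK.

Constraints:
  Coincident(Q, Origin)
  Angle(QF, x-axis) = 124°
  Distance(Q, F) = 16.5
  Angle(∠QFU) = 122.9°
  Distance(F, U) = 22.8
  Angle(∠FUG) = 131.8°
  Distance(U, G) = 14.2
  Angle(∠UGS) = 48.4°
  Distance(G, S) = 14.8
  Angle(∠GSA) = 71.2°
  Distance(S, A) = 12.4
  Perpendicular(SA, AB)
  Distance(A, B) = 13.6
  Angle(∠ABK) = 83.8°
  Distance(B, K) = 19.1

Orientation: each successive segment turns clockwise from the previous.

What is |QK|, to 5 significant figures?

35.893

SA is perpendicular to AB, so AB runs at 48.300°; with |AB| = 13.6, B = (7.1988, 43.973). ∠ABK = 83.8° gives BK at -47.900° from the x-axis; with |BK| = 19.1, K = (20.004, 29.802). Then |QK| = |K − Q| = 35.893.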